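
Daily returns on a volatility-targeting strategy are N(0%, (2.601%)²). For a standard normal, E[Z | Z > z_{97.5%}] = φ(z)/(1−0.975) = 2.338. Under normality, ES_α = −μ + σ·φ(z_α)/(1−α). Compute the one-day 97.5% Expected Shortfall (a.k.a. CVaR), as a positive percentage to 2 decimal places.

ES = 2.601% × 2.338 = 6.081%.

6.08%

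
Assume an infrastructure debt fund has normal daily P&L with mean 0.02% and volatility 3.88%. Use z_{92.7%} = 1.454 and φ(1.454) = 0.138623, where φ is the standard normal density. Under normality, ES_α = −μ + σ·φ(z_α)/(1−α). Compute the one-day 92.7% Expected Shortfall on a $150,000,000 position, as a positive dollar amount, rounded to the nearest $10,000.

$11,020,000

Tail multiplier: φ(z)/(1−α) = 0.138623 / 0.073 = 1.899.
ES = −(0.02%) + 3.88% × 1.899 = 7.348%.
On $150,000,000: 0.07348 × $150,000,000 = $11,022,000.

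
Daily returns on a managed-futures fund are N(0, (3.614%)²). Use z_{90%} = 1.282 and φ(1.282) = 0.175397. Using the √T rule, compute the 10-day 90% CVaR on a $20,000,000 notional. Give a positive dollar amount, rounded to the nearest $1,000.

$4,009,000

σ_{10d} = 3.614% × √10 = 11.428%.
ES multiplier = φ(z)/(1−α) = 0.175397/0.1 = 1.754.
ES = 11.428% × 1.754 = 20.045%; on $20,000,000: $4,009,000.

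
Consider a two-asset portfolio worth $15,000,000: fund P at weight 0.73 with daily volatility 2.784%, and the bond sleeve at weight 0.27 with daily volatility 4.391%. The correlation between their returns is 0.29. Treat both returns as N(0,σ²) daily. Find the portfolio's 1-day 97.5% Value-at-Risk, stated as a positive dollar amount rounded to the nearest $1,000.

$774,000

σ_p² = 0.73²·2.784² + 0.27²·4.391² + 2·0.29·0.73·0.27·2.784·4.391 = 6.9334 (%²).
σ_p = √6.9334 = 2.633%.
At 97.5%, z = 1.960.
VaR = 1.960 × 2.633% = 5.161%; on $15,000,000 that is $774,150.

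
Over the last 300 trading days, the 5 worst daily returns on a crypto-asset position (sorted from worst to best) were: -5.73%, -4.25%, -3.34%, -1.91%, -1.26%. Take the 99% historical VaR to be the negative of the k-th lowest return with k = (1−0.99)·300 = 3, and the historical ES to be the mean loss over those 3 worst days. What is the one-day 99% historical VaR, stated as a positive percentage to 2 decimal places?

3.34%

k = 3; the 3rd lowest return is -3.34%, so VaR = 3.34%.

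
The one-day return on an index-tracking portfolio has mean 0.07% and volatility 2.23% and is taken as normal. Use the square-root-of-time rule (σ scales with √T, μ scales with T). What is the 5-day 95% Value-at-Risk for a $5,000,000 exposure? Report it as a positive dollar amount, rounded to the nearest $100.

At 95%, z = 1.645.
σ_{5d} = 2.23% × √5 = 4.986%; μ_{5d} = 5 × 0.07% = 0.350%.
VaR = −(0.350%) + 1.645 × 4.986% = 7.852%.
On $5,000,000: 0.07852 × $5,000,000 = $392,600.

$392,600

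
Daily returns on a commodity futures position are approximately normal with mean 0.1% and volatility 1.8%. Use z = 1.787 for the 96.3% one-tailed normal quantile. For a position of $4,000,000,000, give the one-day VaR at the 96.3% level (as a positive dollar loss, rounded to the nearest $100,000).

VaR = −μ + z·σ = −(0.1%) + 1.787 × 1.8% = 3.117%.
On $4,000,000,000: 0.03117 × $4,000,000,000 = $124,680,000.

$124,700,000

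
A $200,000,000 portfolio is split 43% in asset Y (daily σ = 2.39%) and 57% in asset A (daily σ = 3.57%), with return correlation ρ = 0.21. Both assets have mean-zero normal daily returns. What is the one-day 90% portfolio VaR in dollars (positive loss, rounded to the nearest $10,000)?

$6,320,000

σ_p² = 0.43²·2.39² + 0.57²·3.57² + 2·0.21·0.43·0.57·2.39·3.57 = 6.0753 (%²).
σ_p = √6.0753 = 2.465%.
At 90%, z = 1.282.
VaR = 1.282 × 2.465% = 3.160%; on $200,000,000 that is $6,320,000.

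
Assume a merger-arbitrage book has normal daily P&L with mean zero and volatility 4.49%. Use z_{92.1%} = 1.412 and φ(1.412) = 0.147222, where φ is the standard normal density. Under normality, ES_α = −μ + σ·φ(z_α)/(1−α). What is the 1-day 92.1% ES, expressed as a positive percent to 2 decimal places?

8.37%

Tail multiplier: φ(z)/(1−α) = 0.147222 / 0.079 = 1.864.
ES = 4.49% × 1.864 = 8.369%.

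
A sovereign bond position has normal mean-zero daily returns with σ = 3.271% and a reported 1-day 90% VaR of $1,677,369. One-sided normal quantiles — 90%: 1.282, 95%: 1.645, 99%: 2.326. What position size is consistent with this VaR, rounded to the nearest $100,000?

$40,000,000

VaR as a fraction of value: z·σ = 1.282 × 3.271% = 4.19342%.
Position = $1,677,369 / 0.0419342 = $40,000,005.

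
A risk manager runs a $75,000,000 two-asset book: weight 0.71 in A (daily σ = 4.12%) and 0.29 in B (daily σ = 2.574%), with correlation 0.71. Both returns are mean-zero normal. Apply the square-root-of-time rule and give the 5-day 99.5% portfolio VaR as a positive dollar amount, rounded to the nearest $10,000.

$15,100,000

σ_p = √(0.71²·4.12² + 0.29²·2.574² + 2·0.71·0.71·0.29·4.12·2.574) = 3.495%.
σ_{5d} = 3.495% × √5 = 7.815%.
z(99.5%) = 2.576.
VaR = 2.576 × 7.815% = 20.131%; on $75,000,000 that is $15,098,250.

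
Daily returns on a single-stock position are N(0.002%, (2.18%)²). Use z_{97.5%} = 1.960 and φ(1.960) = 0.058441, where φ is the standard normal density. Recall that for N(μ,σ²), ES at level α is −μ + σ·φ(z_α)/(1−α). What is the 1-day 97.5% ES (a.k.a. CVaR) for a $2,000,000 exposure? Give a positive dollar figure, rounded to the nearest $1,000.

Tail multiplier: φ(z)/(1−α) = 0.058441 / 0.025 = 2.338.
ES = −(0.002%) + 2.18% × 2.338 = 5.095%.
On $2,000,000: 0.05095 × $2,000,000 = $101,900.

$102,000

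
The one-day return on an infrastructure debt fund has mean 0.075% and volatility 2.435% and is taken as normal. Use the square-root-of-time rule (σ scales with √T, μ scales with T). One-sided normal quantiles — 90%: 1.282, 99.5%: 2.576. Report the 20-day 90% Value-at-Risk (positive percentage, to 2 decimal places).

12.46%

σ_{20d} = 2.435% × √20 = 10.890%; μ_{20d} = 20 × 0.075% = 1.500%.
VaR = −(1.500%) + 1.282 × 10.890% = 12.461%.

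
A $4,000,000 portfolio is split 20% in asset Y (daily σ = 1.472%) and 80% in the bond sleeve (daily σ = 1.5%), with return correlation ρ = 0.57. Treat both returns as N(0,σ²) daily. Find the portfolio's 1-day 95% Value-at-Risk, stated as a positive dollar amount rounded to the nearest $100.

σ_p² = 0.2²·1.472² + 0.8²·1.5² + 2·0.57·0.2·0.8·1.472·1.5 = 1.9294 (%²).
σ_p = √1.9294 = 1.389%.
At 95%, z = 1.645.
VaR = 1.645 × 1.389% = 2.285%; on $4,000,000 that is $91,400.

$91,400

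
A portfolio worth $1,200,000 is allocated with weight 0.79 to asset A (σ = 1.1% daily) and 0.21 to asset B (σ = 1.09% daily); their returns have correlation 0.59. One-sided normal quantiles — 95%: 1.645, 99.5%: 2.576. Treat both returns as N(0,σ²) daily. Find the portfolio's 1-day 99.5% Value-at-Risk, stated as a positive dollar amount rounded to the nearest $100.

σ_p² = 0.79²·1.1² + 0.21²·1.09² + 2·0.59·0.79·0.21·1.1·1.09 = 1.0423 (%²).
σ_p = √1.0423 = 1.021%.
VaR = 2.576 × 1.021% = 2.630%; on $1,200,000 that is $31,560.

$31,600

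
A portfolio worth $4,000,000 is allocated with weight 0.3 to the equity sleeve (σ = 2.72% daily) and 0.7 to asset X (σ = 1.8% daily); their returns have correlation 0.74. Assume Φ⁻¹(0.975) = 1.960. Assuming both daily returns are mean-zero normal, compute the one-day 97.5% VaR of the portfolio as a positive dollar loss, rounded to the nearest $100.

σ_p² = 0.3²·2.72² + 0.7²·1.8² + 2·0.74·0.3·0.7·2.72·1.8 = 3.7751 (%²).
σ_p = √3.7751 = 1.943%.
VaR = 1.960 × 1.943% = 3.808%; on $4,000,000 that is $152,320.

$152,300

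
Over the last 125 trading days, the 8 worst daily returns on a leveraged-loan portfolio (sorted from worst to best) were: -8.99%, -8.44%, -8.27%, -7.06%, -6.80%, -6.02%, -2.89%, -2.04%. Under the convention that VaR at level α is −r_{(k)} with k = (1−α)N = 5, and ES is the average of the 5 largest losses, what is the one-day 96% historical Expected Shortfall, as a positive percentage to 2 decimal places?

7.91%

The 5 worst returns sum to -39.56%.
ES = −(-39.56%) / 5 = 7.912% ≈ 7.91%.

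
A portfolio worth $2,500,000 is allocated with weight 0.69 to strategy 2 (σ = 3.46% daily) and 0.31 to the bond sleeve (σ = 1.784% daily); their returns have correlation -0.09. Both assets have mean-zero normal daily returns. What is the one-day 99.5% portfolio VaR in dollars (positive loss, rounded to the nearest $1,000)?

$155,000

σ_p² = 0.69²·3.46² + 0.31²·1.784² + 2·-0.09·0.69·0.31·3.46·1.784 = 5.7679 (%²).
σ_p = √5.7679 = 2.402%.
At 99.5%, z = 2.576.
VaR = 2.576 × 2.402% = 6.188%; on $2,500,000 that is $154,700.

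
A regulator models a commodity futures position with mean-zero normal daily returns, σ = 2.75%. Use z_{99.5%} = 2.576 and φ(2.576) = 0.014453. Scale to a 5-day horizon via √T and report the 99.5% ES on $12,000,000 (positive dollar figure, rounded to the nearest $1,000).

$2,133,000

σ_{5d} = 2.75% × √5 = 6.149%.
ES multiplier = φ(z)/(1−α) = 0.014453/0.005 = 2.891.
ES = 6.149% × 2.891 = 17.777%; on $12,000,000: $2,133,240.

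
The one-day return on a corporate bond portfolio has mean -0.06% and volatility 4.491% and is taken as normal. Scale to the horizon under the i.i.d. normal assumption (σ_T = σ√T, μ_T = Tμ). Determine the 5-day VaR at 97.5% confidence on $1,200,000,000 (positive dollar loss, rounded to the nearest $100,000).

$239,800,000

At 97.5%, z = 1.960.
σ_{5d} = 4.491% × √5 = 10.042%; μ_{5d} = 5 × -0.06% = -0.300%.
VaR = −(-0.300%) + 1.960 × 10.042% = 19.982%.
On $1,200,000,000: 0.19982 × $1,200,000,000 = $239,784,000.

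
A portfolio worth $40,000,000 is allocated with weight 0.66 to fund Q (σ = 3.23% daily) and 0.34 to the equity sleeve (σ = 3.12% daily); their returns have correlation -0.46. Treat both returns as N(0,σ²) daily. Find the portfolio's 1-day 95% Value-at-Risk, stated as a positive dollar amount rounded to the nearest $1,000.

σ_p² = 0.66²·3.23² + 0.34²·3.12² + 2·-0.46·0.66·0.34·3.23·3.12 = 3.5894 (%²).
σ_p = √3.5894 = 1.895%.
At 95%, z = 1.645.
VaR = 1.645 × 1.895% = 3.117%; on $40,000,000 that is $1,246,800.

$1,247,000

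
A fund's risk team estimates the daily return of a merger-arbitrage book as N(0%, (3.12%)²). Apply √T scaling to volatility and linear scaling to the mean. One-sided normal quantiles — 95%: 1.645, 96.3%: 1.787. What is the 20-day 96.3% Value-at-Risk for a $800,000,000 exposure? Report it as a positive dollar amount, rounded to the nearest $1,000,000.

σ_{20d} = 3.12% × √20 = 13.953%.
VaR = 1.787 × 13.953% = 24.934%.
On $800,000,000: 0.24934 × $800,000,000 = $199,472,000.

$199,000,000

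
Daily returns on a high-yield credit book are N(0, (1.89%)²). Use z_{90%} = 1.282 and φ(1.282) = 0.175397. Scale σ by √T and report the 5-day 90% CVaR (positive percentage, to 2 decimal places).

7.41%

σ_{5d} = 1.89% × √5 = 4.226%.
ES multiplier = φ(z)/(1−α) = 0.175397/0.1 = 1.754.
ES = 4.226% × 1.754 = 7.412%.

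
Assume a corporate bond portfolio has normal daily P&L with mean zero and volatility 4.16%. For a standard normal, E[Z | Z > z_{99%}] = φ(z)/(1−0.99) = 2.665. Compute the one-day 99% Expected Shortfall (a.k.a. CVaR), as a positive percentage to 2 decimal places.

11.09%

ES = 4.16% × 2.665 = 11.086%.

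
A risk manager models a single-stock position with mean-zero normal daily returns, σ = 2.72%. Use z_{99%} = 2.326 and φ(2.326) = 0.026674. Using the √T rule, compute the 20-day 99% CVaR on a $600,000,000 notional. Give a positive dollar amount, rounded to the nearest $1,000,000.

σ_{20d} = 2.72% × √20 = 12.164%.
ES multiplier = φ(z)/(1−α) = 0.026674/0.01 = 2.667.
ES = 12.164% × 2.667 = 32.441%; on $600,000,000: $194,646,000.

$195,000,000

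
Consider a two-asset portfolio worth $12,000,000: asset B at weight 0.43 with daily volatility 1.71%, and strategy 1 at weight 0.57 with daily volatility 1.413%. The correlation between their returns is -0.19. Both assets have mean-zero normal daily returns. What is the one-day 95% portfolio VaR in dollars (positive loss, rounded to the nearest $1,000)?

$194,000

σ_p² = 0.43²·1.71² + 0.57²·1.413² + 2·-0.19·0.43·0.57·1.71·1.413 = 0.9643 (%²).
σ_p = √0.9643 = 0.982%.
At 95%, z = 1.645.
VaR = 1.645 × 0.982% = 1.615%; on $12,000,000 that is $193,800.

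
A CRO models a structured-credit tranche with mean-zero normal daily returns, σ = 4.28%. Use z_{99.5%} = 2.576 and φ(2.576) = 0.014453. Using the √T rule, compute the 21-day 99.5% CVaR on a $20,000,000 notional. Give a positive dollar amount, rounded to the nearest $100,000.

$11,300,000

σ_{21d} = 4.28% × √21 = 19.613%.
ES multiplier = φ(z)/(1−α) = 0.014453/0.005 = 2.891.
ES = 19.613% × 2.891 = 56.701%; on $20,000,000: $11,340,200.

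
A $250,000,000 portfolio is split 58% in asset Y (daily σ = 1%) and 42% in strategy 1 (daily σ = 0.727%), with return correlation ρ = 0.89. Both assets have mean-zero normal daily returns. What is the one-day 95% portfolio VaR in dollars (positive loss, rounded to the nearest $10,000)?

$3,550,000

σ_p² = 0.58²·1² + 0.42²·0.727² + 2·0.89·0.58·0.42·1·0.727 = 0.7449 (%²).
σ_p = √0.7449 = 0.863%.
At 95%, z = 1.645.
VaR = 1.645 × 0.863% = 1.420%; on $250,000,000 that is $3,550,000.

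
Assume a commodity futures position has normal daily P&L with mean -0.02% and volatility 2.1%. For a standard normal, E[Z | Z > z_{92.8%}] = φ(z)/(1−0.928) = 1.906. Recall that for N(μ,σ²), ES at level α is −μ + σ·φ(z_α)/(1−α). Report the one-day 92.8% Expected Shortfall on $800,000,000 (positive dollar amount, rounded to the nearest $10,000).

ES = −(-0.02%) + 2.1% × 1.906 = 4.023%.
On $800,000,000: 0.04023 × $800,000,000 = $32,184,000.

$32,180,000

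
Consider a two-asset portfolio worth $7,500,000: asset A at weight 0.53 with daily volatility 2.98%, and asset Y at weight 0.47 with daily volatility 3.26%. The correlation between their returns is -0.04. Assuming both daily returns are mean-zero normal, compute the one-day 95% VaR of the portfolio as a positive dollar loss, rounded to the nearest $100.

$266,000

σ_p² = 0.53²·2.98² + 0.47²·3.26² + 2·-0.04·0.53·0.47·2.98·3.26 = 4.6485 (%²).
σ_p = √4.6485 = 2.156%.
At 95%, z = 1.645.
VaR = 1.645 × 2.156% = 3.547%; on $7,500,000 that is $266,025.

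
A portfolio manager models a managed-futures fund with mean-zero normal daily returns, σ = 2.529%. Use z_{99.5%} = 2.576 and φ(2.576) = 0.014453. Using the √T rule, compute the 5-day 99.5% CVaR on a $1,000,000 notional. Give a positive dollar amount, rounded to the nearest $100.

$163,500

σ_{5d} = 2.529% × √5 = 5.655%.
ES multiplier = φ(z)/(1−α) = 0.014453/0.005 = 2.891.
ES = 5.655% × 2.891 = 16.349%; on $1,000,000: $163,490.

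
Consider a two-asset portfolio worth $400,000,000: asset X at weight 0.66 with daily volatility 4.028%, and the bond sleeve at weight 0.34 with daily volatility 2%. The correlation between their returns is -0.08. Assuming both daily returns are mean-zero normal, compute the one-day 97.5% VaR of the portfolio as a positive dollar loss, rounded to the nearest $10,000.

$21,100,000

σ_p² = 0.66²·4.028² + 0.34²·2² + 2·-0.08·0.66·0.34·4.028·2 = 7.2407 (%²).
σ_p = √7.2407 = 2.691%.
At 97.5%, z = 1.960.
VaR = 1.960 × 2.691% = 5.274%; on $400,000,000 that is $21,096,000.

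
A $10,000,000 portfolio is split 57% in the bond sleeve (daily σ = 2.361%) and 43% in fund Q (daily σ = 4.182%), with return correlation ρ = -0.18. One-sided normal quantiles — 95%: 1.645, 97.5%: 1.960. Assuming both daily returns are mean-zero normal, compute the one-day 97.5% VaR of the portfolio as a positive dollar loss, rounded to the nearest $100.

$400,400

σ_p² = 0.57²·2.361² + 0.43²·4.182² + 2·-0.18·0.57·0.43·2.361·4.182 = 4.1736 (%²).
σ_p = √4.1736 = 2.043%.
VaR = 1.960 × 2.043% = 4.004%; on $10,000,000 that is $400,400.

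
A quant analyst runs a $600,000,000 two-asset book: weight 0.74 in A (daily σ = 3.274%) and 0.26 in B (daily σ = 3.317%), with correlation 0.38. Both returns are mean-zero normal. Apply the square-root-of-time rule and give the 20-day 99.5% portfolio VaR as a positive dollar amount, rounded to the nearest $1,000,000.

σ_p = √(0.74²·3.274² + 0.26²·3.317² + 2·0.38·0.74·0.26·3.274·3.317) = 2.864%.
σ_{20d} = 2.864% × √20 = 12.808%.
z(99.5%) = 2.576.
VaR = 2.576 × 12.808% = 32.993%; on $600,000,000 that is $197,958,000.

$198,000,000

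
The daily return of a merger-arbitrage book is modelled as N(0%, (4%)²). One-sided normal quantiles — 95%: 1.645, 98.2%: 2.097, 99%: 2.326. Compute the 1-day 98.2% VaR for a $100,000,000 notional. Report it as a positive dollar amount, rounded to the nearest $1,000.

$8,388,000

VaR = z·σ = 2.097 × 4% = 8.388%.
On $100,000,000: 0.08388 × $100,000,000 = $8,388,000.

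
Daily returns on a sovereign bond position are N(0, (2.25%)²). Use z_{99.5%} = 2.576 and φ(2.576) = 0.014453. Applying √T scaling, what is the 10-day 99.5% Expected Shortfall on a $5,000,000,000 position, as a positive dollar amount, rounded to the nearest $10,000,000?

$1,030,000,000

σ_{10d} = 2.25% × √10 = 7.115%.
ES multiplier = φ(z)/(1−α) = 0.014453/0.005 = 2.891.
ES = 7.115% × 2.891 = 20.569%; on $5,000,000,000: $1,028,450,000.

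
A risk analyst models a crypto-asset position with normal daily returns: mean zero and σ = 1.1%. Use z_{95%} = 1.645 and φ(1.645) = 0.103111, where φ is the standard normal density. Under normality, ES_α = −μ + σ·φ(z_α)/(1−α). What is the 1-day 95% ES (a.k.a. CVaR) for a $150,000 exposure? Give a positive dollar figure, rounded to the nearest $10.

Tail multiplier: φ(z)/(1−α) = 0.103111 / 0.05 = 2.062.
ES = 1.1% × 2.062 = 2.268%.
On $150,000: 0.02268 × $150,000 = $3,402.

$3,400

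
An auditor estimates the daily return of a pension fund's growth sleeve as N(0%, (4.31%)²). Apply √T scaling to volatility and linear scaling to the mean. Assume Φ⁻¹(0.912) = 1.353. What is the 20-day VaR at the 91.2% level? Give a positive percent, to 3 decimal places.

26.079%

σ_{20d} = 4.31% × √20 = 19.275%.
VaR = 1.353 × 19.275% = 26.079%.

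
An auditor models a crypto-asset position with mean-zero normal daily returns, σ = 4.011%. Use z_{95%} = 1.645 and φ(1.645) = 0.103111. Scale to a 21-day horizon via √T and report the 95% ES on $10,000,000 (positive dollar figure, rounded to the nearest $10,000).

σ_{21d} = 4.011% × √21 = 18.381%.
ES multiplier = φ(z)/(1−α) = 0.103111/0.05 = 2.062.
ES = 18.381% × 2.062 = 37.902%; on $10,000,000: $3,790,200.

$3,790,000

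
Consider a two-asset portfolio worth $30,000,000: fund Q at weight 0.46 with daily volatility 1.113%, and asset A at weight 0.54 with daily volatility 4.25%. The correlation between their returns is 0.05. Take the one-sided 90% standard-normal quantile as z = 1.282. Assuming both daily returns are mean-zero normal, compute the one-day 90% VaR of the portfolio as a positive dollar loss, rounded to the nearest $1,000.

$914,000

σ_p² = 0.46²·1.113² + 0.54²·4.25² + 2·0.05·0.46·0.54·1.113·4.25 = 5.6466 (%²).
σ_p = √5.6466 = 2.376%.
VaR = 1.282 × 2.376% = 3.046%; on $30,000,000 that is $913,800.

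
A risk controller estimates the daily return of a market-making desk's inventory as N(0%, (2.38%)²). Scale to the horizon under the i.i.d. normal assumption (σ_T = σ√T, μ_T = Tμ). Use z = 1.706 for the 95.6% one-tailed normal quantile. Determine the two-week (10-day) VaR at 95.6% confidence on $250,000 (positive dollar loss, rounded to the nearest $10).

σ_{10d} = 2.38% × √10 = 7.526%.
VaR = 1.706 × 7.526% = 12.839%.
On $250,000: 0.12839 × $250,000 = $32,098.

$32,100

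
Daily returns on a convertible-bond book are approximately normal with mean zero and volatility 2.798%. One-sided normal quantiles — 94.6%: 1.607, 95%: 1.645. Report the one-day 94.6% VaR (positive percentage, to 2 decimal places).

4.50%

VaR = z·σ = 1.607 × 2.798% = 4.496%.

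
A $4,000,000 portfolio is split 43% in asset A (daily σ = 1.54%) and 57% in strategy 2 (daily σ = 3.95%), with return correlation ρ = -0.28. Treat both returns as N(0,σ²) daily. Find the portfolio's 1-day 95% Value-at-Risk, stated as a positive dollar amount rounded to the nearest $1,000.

σ_p² = 0.43²·1.54² + 0.57²·3.95² + 2·-0.28·0.43·0.57·1.54·3.95 = 4.6728 (%²).
σ_p = √4.6728 = 2.162%.
At 95%, z = 1.645.
VaR = 1.645 × 2.162% = 3.556%; on $4,000,000 that is $142,240.

$142,000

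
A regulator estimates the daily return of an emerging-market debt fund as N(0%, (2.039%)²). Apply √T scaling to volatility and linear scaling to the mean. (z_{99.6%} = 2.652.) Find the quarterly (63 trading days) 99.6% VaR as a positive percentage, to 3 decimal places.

42.920%

σ_{63d} = 2.039% × √63 = 16.184%.
VaR = 2.652 × 16.184% = 42.920%.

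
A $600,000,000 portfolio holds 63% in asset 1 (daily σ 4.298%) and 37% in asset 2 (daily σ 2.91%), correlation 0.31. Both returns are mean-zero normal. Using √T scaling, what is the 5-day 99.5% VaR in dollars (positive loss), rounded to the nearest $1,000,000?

σ_p = √(0.63²·4.298² + 0.37²·2.91² + 2·0.31·0.63·0.37·4.298·2.91) = 3.209%.
σ_{5d} = 3.209% × √5 = 7.176%.
z(99.5%) = 2.576.
VaR = 2.576 × 7.176% = 18.485%; on $600,000,000 that is $110,910,000.

$111,000,000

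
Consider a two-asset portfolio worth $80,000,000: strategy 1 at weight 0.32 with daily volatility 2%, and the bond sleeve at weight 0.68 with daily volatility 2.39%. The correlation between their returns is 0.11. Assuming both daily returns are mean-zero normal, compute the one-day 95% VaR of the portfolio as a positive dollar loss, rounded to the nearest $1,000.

$2,383,000

σ_p² = 0.32²·2² + 0.68²·2.39² + 2·0.11·0.32·0.68·2·2.39 = 3.2797 (%²).
σ_p = √3.2797 = 1.811%.
At 95%, z = 1.645.
VaR = 1.645 × 1.811% = 2.979%; on $80,000,000 that is $2,383,200.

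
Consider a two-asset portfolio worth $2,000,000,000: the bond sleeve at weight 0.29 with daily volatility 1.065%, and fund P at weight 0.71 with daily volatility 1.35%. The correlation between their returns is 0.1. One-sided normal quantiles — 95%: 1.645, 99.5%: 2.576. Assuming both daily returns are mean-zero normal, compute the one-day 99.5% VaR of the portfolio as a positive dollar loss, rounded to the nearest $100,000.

σ_p² = 0.29²·1.065² + 0.71²·1.35² + 2·0.1·0.29·0.71·1.065·1.35 = 1.0733 (%²).
σ_p = √1.0733 = 1.036%.
VaR = 2.576 × 1.036% = 2.669%; on $2,000,000,000 that is $53,380,000.

$53,400,000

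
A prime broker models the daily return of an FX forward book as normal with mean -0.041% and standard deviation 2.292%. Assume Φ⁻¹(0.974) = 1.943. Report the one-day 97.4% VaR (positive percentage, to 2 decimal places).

4.49%

VaR = −μ + z·σ = −(-0.041%) + 1.943 × 2.292% = 4.494%.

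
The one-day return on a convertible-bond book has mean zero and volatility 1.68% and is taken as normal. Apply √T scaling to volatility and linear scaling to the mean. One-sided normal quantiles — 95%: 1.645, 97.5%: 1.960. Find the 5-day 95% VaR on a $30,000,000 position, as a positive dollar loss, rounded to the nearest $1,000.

$1,854,000

σ_{5d} = 1.68% × √5 = 3.757%.
VaR = 1.645 × 3.757% = 6.180%.
On $30,000,000: 0.06180 × $30,000,000 = $1,854,000.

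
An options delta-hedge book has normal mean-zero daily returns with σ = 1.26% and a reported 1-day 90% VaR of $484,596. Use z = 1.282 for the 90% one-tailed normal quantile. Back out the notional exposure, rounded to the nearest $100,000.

VaR as a fraction of value: z·σ = 1.282 × 1.26% = 1.61532%.
Position = $484,596 / 0.0161532 = $30,000,000.

$30,000,000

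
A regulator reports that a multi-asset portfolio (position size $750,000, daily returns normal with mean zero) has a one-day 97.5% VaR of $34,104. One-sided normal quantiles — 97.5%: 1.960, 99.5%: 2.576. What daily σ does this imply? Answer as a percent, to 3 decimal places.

VaR as a fraction: $34,104 / $750,000 = 4.547%.
σ = VaR / z = 4.547% / 1.960 = 2.320%.

2.320%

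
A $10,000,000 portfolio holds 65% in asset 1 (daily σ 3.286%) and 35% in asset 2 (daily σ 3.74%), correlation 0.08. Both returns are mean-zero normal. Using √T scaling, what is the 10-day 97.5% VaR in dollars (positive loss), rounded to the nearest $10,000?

$1,610,000

σ_p = √(0.65²·3.286² + 0.35²·3.74² + 2·0.08·0.65·0.35·3.286·3.74) = 2.593%.
σ_{10d} = 2.593% × √10 = 8.200%.
z(97.5%) = 1.960.
VaR = 1.960 × 8.200% = 16.072%; on $10,000,000 that is $1,607,200.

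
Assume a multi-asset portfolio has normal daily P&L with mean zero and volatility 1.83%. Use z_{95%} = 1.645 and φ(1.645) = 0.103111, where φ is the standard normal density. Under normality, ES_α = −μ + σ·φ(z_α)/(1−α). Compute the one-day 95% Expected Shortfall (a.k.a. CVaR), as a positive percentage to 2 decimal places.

Tail multiplier: φ(z)/(1−α) = 0.103111 / 0.05 = 2.062.
ES = 1.83% × 2.062 = 3.773%.

3.77%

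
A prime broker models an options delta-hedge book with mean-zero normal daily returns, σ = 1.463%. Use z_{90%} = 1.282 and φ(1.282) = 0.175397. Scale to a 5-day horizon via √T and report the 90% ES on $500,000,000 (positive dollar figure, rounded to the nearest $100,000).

σ_{5d} = 1.463% × √5 = 3.271%.
ES multiplier = φ(z)/(1−α) = 0.175397/0.1 = 1.754.
ES = 3.271% × 1.754 = 5.737%; on $500,000,000: $28,685,000.

$28,700,000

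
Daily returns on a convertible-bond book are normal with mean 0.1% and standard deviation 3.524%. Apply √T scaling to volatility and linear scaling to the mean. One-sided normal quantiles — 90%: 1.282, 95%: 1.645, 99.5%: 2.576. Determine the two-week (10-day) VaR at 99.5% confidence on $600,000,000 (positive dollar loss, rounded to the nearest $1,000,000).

σ_{10d} = 3.524% × √10 = 11.144%; μ_{10d} = 10 × 0.1% = 1.000%.
VaR = −(1.000%) + 2.576 × 11.144% = 27.707%.
On $600,000,000: 0.27707 × $600,000,000 = $166,242,000.

$166,000,000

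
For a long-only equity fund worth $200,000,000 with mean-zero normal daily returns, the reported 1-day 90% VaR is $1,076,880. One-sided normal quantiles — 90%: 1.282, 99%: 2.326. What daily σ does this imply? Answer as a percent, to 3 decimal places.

VaR as a fraction: $1,076,880 / $200,000,000 = 0.538%.
σ = VaR / z = 0.538% / 1.282 = 0.420%.

0.420%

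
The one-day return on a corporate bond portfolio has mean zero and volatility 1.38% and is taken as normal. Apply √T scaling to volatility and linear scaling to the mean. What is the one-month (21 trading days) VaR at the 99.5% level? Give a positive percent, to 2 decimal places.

16.29%

At 99.5%, z = 2.576.
σ_{21d} = 1.38% × √21 = 6.324%.
VaR = 2.576 × 6.324% = 16.291%.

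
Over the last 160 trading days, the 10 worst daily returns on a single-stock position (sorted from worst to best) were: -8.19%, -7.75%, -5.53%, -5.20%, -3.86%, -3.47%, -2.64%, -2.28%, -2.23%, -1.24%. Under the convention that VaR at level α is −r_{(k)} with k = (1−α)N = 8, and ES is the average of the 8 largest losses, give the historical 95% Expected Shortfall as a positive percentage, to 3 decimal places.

4.865%

The 8 worst returns sum to -38.92%.
ES = −(-38.92%) / 8 = 4.865%.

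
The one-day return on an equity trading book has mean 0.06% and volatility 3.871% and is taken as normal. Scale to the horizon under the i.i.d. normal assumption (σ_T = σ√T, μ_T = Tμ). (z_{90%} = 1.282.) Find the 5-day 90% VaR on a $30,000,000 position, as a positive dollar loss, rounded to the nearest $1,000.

$3,239,000

σ_{5d} = 3.871% × √5 = 8.656%; μ_{5d} = 5 × 0.06% = 0.300%.
VaR = −(0.300%) + 1.282 × 8.656% = 10.797%.
On $30,000,000: 0.10797 × $30,000,000 = $3,239,100.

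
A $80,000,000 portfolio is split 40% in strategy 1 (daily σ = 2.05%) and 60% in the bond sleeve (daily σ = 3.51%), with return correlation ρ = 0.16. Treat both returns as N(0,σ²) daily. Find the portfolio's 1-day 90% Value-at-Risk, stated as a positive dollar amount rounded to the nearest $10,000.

σ_p² = 0.4²·2.05² + 0.6²·3.51² + 2·0.16·0.4·0.6·2.05·3.51 = 5.6603 (%²).
σ_p = √5.6603 = 2.379%.
At 90%, z = 1.282.
VaR = 1.282 × 2.379% = 3.050%; on $80,000,000 that is $2,440,000.

$2,440,000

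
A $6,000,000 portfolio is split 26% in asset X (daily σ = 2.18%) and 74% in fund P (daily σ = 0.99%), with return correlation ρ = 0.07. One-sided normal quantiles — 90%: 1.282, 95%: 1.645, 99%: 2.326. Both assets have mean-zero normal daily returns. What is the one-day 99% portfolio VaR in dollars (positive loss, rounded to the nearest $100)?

$133,600

σ_p² = 0.26²·2.18² + 0.74²·0.99² + 2·0.07·0.26·0.74·2.18·0.99 = 0.9161 (%²).
σ_p = √0.9161 = 0.957%.
VaR = 2.326 × 0.957% = 2.226%; on $6,000,000 that is $133,560.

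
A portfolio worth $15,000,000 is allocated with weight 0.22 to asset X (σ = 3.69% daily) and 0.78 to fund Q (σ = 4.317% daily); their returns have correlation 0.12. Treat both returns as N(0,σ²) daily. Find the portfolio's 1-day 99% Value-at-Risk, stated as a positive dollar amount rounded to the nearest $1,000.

σ_p² = 0.22²·3.69² + 0.78²·4.317² + 2·0.12·0.22·0.78·3.69·4.317 = 12.6535 (%²).
σ_p = √12.6535 = 3.557%.
At 99%, z = 2.326.
VaR = 2.326 × 3.557% = 8.274%; on $15,000,000 that is $1,241,100.

$1,241,000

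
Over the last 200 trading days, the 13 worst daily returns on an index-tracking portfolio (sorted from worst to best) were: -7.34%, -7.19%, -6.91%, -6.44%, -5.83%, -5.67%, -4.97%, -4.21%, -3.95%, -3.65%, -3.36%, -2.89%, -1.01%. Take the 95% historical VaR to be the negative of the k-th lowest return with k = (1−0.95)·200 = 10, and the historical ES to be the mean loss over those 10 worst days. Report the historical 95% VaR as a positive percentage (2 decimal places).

k = 10; the 10th lowest return is -3.65%, so VaR = 3.65%.

3.65%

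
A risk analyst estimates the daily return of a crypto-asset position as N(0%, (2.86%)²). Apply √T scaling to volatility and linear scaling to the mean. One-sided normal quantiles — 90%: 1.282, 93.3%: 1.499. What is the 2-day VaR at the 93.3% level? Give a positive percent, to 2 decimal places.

σ_{2d} = 2.86% × √2 = 4.045%.
VaR = 1.499 × 4.045% = 6.063%.

6.06%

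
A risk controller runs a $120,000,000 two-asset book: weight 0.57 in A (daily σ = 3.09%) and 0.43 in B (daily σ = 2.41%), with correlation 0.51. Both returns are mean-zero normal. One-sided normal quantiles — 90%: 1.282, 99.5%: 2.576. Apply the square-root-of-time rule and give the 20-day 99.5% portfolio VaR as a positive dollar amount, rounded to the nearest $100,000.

$34,000,000

σ_p = √(0.57²·3.09² + 0.43²·2.41² + 2·0.51·0.57·0.43·3.09·2.41) = 2.457%.
σ_{20d} = 2.457% × √20 = 10.988%.
VaR = 2.576 × 10.988% = 28.305%; on $120,000,000 that is $33,966,000.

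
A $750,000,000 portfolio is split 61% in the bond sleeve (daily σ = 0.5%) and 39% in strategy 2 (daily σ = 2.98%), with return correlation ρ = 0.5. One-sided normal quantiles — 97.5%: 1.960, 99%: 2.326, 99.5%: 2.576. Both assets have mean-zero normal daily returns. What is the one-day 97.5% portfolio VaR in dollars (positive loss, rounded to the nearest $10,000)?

σ_p² = 0.61²·0.5² + 0.39²·2.98² + 2·0.5·0.61·0.39·0.5·2.98 = 1.7982 (%²).
σ_p = √1.7982 = 1.341%.
VaR = 1.960 × 1.341% = 2.628%; on $750,000,000 that is $19,710,000.

$19,710,000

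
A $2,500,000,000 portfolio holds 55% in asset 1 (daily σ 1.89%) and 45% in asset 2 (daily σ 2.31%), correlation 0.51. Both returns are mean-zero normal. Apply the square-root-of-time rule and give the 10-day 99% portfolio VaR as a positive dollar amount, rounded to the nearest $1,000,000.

σ_p = √(0.55²·1.89² + 0.45²·2.31² + 2·0.51·0.55·0.45·1.89·2.31) = 1.806%.
σ_{10d} = 1.806% × √10 = 5.711%.
z(99%) = 2.326.
VaR = 2.326 × 5.711% = 13.284%; on $2,500,000,000 that is $332,100,000.

$332,000,000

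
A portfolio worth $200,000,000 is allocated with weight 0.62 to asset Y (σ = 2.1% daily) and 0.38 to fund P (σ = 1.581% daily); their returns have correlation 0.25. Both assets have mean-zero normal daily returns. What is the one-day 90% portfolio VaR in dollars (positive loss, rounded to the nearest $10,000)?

$4,010,000

σ_p² = 0.62²·2.1² + 0.38²·1.581² + 2·0.25·0.62·0.38·2.1·1.581 = 2.4472 (%²).
σ_p = √2.4472 = 1.564%.
At 90%, z = 1.282.
VaR = 1.282 × 1.564% = 2.005%; on $200,000,000 that is $4,010,000.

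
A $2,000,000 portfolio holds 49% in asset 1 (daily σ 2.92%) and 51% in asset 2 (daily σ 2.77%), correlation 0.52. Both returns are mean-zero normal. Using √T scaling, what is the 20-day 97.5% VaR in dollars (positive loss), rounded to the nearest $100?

σ_p = √(0.49²·2.92² + 0.51²·2.77² + 2·0.52·0.49·0.51·2.92·2.77) = 2.479%.
σ_{20d} = 2.479% × √20 = 11.086%.
z(97.5%) = 1.960.
VaR = 1.960 × 11.086% = 21.729%; on $2,000,000 that is $434,580.

$434,600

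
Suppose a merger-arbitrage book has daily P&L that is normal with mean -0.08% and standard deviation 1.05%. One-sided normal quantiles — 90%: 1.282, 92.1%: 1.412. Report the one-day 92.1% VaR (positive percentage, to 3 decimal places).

1.563%

VaR = −μ + z·σ = −(-0.08%) + 1.412 × 1.05% = 1.563%.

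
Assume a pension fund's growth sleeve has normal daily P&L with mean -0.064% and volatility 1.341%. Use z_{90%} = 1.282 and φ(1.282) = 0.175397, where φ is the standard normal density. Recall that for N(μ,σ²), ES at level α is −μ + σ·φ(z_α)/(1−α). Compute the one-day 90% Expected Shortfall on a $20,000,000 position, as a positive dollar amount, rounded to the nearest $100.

$483,200

Tail multiplier: φ(z)/(1−α) = 0.175397 / 0.1 = 1.754.
ES = −(-0.064%) + 1.341% × 1.754 = 2.416%.
On $20,000,000: 0.02416 × $20,000,000 = $483,200.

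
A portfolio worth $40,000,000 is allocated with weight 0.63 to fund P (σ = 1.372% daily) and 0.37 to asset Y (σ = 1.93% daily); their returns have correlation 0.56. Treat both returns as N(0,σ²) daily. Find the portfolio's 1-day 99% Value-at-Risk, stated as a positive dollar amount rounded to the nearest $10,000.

σ_p² = 0.63²·1.372² + 0.37²·1.93² + 2·0.56·0.63·0.37·1.372·1.93 = 1.9484 (%²).
σ_p = √1.9484 = 1.396%.
At 99%, z = 2.326.
VaR = 2.326 × 1.396% = 3.247%; on $40,000,000 that is $1,298,800.

$1,300,000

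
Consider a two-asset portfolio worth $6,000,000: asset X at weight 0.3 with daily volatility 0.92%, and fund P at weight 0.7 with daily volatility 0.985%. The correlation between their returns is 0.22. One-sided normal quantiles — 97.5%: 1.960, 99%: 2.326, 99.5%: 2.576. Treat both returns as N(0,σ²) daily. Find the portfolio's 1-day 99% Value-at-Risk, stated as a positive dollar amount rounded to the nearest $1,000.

σ_p² = 0.3²·0.92² + 0.7²·0.985² + 2·0.22·0.3·0.7·0.92·0.985 = 0.6353 (%²).
σ_p = √0.6353 = 0.797%.
VaR = 2.326 × 0.797% = 1.854%; on $6,000,000 that is $111,240.

$111,000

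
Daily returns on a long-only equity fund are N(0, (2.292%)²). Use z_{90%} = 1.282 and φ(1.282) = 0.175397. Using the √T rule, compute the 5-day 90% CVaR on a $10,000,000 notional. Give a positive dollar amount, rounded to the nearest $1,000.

σ_{5d} = 2.292% × √5 = 5.125%.
ES multiplier = φ(z)/(1−α) = 0.175397/0.1 = 1.754.
ES = 5.125% × 1.754 = 8.989%; on $10,000,000: $898,900.

$899,000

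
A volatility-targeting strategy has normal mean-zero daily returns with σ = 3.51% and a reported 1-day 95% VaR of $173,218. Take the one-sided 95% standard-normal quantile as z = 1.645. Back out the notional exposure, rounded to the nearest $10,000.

VaR as a fraction of value: z·σ = 1.645 × 3.51% = 5.77395%.
Position = $173,218 / 0.0577395 = $2,999,991.

$3,000,000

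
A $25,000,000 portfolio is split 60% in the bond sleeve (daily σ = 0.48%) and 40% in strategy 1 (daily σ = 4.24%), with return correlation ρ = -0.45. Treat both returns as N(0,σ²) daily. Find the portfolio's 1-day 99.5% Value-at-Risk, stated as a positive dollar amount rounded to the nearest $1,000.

$1,022,000

σ_p² = 0.6²·0.48² + 0.4²·4.24² + 2·-0.45·0.6·0.4·0.48·4.24 = 2.5198 (%²).
σ_p = √2.5198 = 1.587%.
At 99.5%, z = 2.576.
VaR = 2.576 × 1.587% = 4.088%; on $25,000,000 that is $1,022,000.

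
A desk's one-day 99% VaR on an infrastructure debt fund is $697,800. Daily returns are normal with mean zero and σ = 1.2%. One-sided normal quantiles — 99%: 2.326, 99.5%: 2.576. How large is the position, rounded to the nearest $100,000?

VaR as a fraction of value: z·σ = 2.326 × 1.2% = 2.7912%.
Position = $697,800 / 0.027912 = $25,000,000.

$25,000,000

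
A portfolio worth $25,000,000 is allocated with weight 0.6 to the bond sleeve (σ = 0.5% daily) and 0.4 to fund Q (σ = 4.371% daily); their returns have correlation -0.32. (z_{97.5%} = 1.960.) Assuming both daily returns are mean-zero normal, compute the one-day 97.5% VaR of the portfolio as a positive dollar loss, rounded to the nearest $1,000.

σ_p² = 0.6²·0.5² + 0.4²·4.371² + 2·-0.32·0.6·0.4·0.5·4.371 = 2.8112 (%²).
σ_p = √2.8112 = 1.677%.
VaR = 1.960 × 1.677% = 3.287%; on $25,000,000 that is $821,750.

$822,000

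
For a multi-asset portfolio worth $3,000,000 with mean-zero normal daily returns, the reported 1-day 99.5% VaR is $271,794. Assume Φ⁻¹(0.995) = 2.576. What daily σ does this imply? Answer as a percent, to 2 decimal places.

VaR as a fraction: $271,794 / $3,000,000 = 9.060%.
σ = VaR / z = 9.060% / 2.576 = 3.517%.

3.52%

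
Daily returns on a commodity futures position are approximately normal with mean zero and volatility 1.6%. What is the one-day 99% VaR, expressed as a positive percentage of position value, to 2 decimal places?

At 99% one-sided, z = 2.326.
VaR = z·σ = 2.326 × 1.6% = 3.722%.

3.72%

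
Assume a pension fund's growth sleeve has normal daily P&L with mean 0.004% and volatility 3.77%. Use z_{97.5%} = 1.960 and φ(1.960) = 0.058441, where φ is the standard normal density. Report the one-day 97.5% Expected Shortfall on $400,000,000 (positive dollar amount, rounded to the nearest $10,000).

Tail multiplier: φ(z)/(1−α) = 0.058441 / 0.025 = 2.338.
ES = −(0.004%) + 3.77% × 2.338 = 8.810%.
On $400,000,000: 0.08810 × $400,000,000 = $35,240,000.

$35,240,000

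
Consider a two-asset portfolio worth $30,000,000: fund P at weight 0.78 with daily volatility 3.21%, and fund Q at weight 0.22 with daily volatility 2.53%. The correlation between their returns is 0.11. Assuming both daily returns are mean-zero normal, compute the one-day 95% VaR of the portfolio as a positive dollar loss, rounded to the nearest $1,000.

σ_p² = 0.78²·3.21² + 0.22²·2.53² + 2·0.11·0.78·0.22·3.21·2.53 = 6.8854 (%²).
σ_p = √6.8854 = 2.624%.
At 95%, z = 1.645.
VaR = 1.645 × 2.624% = 4.316%; on $30,000,000 that is $1,294,800.

$1,295,000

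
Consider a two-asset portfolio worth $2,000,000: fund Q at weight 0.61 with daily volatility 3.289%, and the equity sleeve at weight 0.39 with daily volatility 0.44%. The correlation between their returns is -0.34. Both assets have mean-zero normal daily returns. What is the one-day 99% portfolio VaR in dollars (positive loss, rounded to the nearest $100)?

$90,900

σ_p² = 0.61²·3.289² + 0.39²·0.44² + 2·-0.34·0.61·0.39·3.289·0.44 = 3.8205 (%²).
σ_p = √3.8205 = 1.955%.
At 99%, z = 2.326.
VaR = 2.326 × 1.955% = 4.547%; on $2,000,000 that is $90,940.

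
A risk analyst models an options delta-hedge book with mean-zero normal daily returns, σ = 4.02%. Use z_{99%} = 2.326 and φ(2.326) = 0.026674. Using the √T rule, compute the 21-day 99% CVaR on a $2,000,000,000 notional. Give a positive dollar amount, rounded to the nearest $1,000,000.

$983,000,000

σ_{21d} = 4.02% × √21 = 18.422%.
ES multiplier = φ(z)/(1−α) = 0.026674/0.01 = 2.667.
ES = 18.422% × 2.667 = 49.131%; on $2,000,000,000: $982,620,000.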